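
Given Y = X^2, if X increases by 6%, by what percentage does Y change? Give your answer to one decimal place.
12.4%

For Y = X^2:
If X → X(1 + 0.06)
Then Y → Y · (1 + 0.06)^2
     = Y · 1.1236

Percentage change = ((1 + 0.06)^2 − 1) × 100% ≈ 12.4%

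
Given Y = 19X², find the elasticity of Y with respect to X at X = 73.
Elasticity = 2

Elasticity = (dY/dX) · (X/Y)

dY/dX = 38·X
At X = 73: dY/dX = 2774, Y = 101251

Elasticity = 2774 · (73 / 101251) = 2

Interpretation: for a small percentage change in X, the percentage change in Y is approximately 2.00 times as large.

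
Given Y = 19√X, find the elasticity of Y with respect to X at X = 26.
Elasticity = 1/2

Elasticity = (dY/dX) · (X/Y)

dY/dX = 19/(2·√X)
At X = 26: dY/dX = 19·√26/52, Y = 19·√26

Elasticity = (19·√26/52) · (26 / (19·√26)) = 1/2

Interpretation: for a small percentage change in X, the percentage change in Y is approximately 0.50 times as large.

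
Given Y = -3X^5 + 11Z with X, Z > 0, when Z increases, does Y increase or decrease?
Y increases

Taking the partial derivative:
∂Y/∂Z = 11

∂Y/∂Z = 11 > 0 (assuming positive values)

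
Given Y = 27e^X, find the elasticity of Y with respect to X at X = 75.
Elasticity = 75

Elasticity = (dY/dX) · (X/Y)

dY/dX = 27·e^X
At X = 75: dY/dX = 27·e^75, Y = 27·e^75

Elasticity = (27·e^75) · (75 / (27·e^75)) = 75

Interpretation: for a small percentage change in X, the percentage change in Y is approximately 75.00 times as large.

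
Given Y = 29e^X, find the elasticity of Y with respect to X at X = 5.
Elasticity = 5

Elasticity = (dY/dX) · (X/Y)

dY/dX = 29·e^X
At X = 5: dY/dX = 29·e^5, Y = 29·e^5

Elasticity = (29·e^5) · (5 / (29·e^5)) = 5

Interpretation: for a small percentage change in X, the percentage change in Y is approximately 5.00 times as large.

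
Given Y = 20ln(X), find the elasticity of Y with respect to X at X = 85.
Elasticity = 1/ln(85) ≈ 0.2251

Elasticity = (dY/dX) · (X/Y)

dY/dX = 20/X
At X = 85: dY/dX = 4/17, Y = 20·ln(85)

Elasticity = (4/17) · (85 / (20·ln(85))) = 1/ln(85) ≈ 0.2251

Interpretation: for a small percentage change in X, the percentage change in Y is approximately 0.23 times as large.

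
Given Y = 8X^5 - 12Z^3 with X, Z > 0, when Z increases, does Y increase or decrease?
Y decreases

Taking the partial derivative:
∂Y/∂Z = -36Z^2

∂Y/∂Z = -36Z^2 < 0 (assuming positive values)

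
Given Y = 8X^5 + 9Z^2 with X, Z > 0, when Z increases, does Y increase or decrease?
Y increases

Taking the partial derivative:
∂Y/∂Z = 18Z

∂Y/∂Z = 18Z > 0 (assuming positive values)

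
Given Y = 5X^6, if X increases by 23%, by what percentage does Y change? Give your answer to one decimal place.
246.3%

For Y = 5X^6:
If X → X(1 + 0.23)
Then Y → Y · (1 + 0.23)^6
     ≈ Y · 3.4628

Percentage change = ((1 + 0.23)^6 − 1) × 100% ≈ 246.3%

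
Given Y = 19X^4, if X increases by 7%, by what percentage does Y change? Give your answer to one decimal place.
31.1%

For Y = 19X^4:
If X → X(1 + 0.07)
Then Y → Y · (1 + 0.07)^4
     ≈ Y · 1.3108

Percentage change = ((1 + 0.07)^4 − 1) × 100% ≈ 31.1%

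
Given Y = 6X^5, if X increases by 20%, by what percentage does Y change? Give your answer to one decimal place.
148.8%

For Y = 6X^5:
If X → X(1 + 0.2)
Then Y → Y · (1 + 0.2)^5
     ≈ Y · 2.4883

Percentage change = ((1 + 0.2)^5 − 1) × 100% ≈ 148.8%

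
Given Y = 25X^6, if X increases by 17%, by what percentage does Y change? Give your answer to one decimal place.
156.5%

For Y = 25X^6:
If X → X(1 + 0.17)
Then Y → Y · (1 + 0.17)^6
     ≈ Y · 2.5652

Percentage change = ((1 + 0.17)^6 − 1) × 100% ≈ 156.5%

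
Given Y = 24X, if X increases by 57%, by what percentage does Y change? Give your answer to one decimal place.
57.0%

For Y = 24X:
If X → X(1 + 0.57)
Then Y → Y · (1 + 0.57)^1
     = Y · 1.5700

Percentage change = ((1 + 0.57)^1 − 1) × 100% = 57.0%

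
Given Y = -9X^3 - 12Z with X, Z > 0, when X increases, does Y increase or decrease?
Y decreases

Taking the partial derivative:
∂Y/∂X = -27X^2

∂Y/∂X = -27X^2 < 0 (assuming positive values)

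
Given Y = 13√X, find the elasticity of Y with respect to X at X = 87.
Elasticity = 1/2

Elasticity = (dY/dX) · (X/Y)

dY/dX = 13/(2·√X)
At X = 87: dY/dX = 13·√87/174, Y = 13·√87

Elasticity = (13·√87/174) · (87 / (13·√87)) = 1/2

Interpretation: for a small percentage change in X, the percentage change in Y is approximately 0.50 times as large.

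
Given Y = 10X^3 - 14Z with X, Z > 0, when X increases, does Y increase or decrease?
Y increases

Taking the partial derivative:
∂Y/∂X = 30X^2

∂Y/∂X = 30X^2 > 0 (assuming positive values)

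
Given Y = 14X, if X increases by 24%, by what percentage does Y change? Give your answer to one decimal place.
24.0%

For Y = 14X:
If X → X(1 + 0.24)
Then Y → Y · (1 + 0.24)^1
     = Y · 1.2400

Percentage change = ((1 + 0.24)^1 − 1) × 100% = 24.0%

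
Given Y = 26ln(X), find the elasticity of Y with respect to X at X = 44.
Elasticity = 1/ln(44) ≈ 0.2643

Elasticity = (dY/dX) · (X/Y)

dY/dX = 26/X
At X = 44: dY/dX = 13/22, Y = 26·ln(44)

Elasticity = (13/22) · (44 / (26·ln(44))) = 1/ln(44) ≈ 0.2643

Interpretation: for a small percentage change in X, the percentage change in Y is approximately 0.26 times as large.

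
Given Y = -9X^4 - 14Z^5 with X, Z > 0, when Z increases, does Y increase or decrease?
Y decreases

Taking the partial derivative:
∂Y/∂Z = -70Z^4

∂Y/∂Z = -70Z^4 < 0 (assuming positive values)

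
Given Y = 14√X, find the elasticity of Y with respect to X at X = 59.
Elasticity = 1/2

Elasticity = (dY/dX) · (X/Y)

dY/dX = 7/√X
At X = 59: dY/dX = 7·√59/59, Y = 14·√59

Elasticity = (7·√59/59) · (59 / (14·√59)) = 1/2

Interpretation: for a small percentage change in X, the percentage change in Y is approximately 0.50 times as large.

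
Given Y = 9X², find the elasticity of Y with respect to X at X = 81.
Elasticity = 2

Elasticity = (dY/dX) · (X/Y)

dY/dX = 18·X
At X = 81: dY/dX = 1458, Y = 59049

Elasticity = 1458 · (81 / 59049) = 2

Interpretation: for a small percentage change in X, the percentage change in Y is approximately 2.00 times as large.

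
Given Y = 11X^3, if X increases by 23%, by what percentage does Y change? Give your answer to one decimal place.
86.1%

For Y = 11X^3:
If X → X(1 + 0.23)
Then Y → Y · (1 + 0.23)^3
     ≈ Y · 1.8609

Percentage change = ((1 + 0.23)^3 − 1) × 100% ≈ 86.1%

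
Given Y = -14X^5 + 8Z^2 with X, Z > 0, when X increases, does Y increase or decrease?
Y decreases

Taking the partial derivative:
∂Y/∂X = -70X^4

∂Y/∂X = -70X^4 < 0 (assuming positive values)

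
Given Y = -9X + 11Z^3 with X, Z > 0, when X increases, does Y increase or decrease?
Y decreases

Taking the partial derivative:
∂Y/∂X = -9

∂Y/∂X = -9 < 0 (assuming positive values)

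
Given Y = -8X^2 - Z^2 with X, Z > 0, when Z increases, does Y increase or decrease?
Y decreases

Taking the partial derivative:
∂Y/∂Z = -2Z

∂Y/∂Z = -2Z < 0 (assuming positive values)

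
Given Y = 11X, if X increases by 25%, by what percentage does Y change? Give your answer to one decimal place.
25.0%

For Y = 11X:
If X → X(1 + 0.25)
Then Y → Y · (1 + 0.25)^1
     = Y · 1.2500

Percentage change = ((1 + 0.25)^1 − 1) × 100% = 25.0%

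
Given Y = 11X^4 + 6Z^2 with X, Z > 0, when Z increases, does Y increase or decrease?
Y increases

Taking the partial derivative:
∂Y/∂Z = 12Z

∂Y/∂Z = 12Z > 0 (assuming positive values)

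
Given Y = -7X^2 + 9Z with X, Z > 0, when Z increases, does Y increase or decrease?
Y increases

Taking the partial derivative:
∂Y/∂Z = 9

∂Y/∂Z = 9 > 0 (assuming positive values)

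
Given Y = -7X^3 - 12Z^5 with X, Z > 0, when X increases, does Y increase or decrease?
Y decreases

Taking the partial derivative:
∂Y/∂X = -21X^2

∂Y/∂X = -21X^2 < 0 (assuming positive values)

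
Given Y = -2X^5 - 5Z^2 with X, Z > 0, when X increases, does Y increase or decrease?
Y decreases

Taking the partial derivative:
∂Y/∂X = -10X^4

∂Y/∂X = -10X^4 < 0 (assuming positive values)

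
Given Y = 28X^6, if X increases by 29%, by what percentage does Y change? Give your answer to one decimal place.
360.8%

For Y = 28X^6:
If X → X(1 + 0.29)
Then Y → Y · (1 + 0.29)^6
     ≈ Y · 4.6083

Percentage change = ((1 + 0.29)^6 − 1) × 100% ≈ 360.8%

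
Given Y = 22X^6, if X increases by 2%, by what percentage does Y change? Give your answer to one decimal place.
12.6%

For Y = 22X^6:
If X → X(1 + 0.02)
Then Y → Y · (1 + 0.02)^6
     ≈ Y · 1.1262

Percentage change = ((1 + 0.02)^6 − 1) × 100% ≈ 12.6%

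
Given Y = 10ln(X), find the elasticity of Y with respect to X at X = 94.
Elasticity = 1/ln(94) ≈ 0.2201

Elasticity = (dY/dX) · (X/Y)

dY/dX = 10/X
At X = 94: dY/dX = 5/47, Y = 10·ln(94)

Elasticity = (5/47) · (94 / (10·ln(94))) = 1/ln(94) ≈ 0.2201

Interpretation: for a small percentage change in X, the percentage change in Y is approximately 0.22 times as large.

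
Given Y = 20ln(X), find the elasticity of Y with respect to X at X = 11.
Elasticity = 1/ln(11) ≈ 0.4170

Elasticity = (dY/dX) · (X/Y)

dY/dX = 20/X
At X = 11: dY/dX = 20/11, Y = 20·ln(11)

Elasticity = (20/11) · (11 / (20·ln(11))) = 1/ln(11) ≈ 0.4170

Interpretation: for a small percentage change in X, the percentage change in Y is approximately 0.42 times as large.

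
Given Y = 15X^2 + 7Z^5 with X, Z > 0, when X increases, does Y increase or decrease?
Y increases

Taking the partial derivative:
∂Y/∂X = 30X

∂Y/∂X = 30X > 0 (assuming positive values)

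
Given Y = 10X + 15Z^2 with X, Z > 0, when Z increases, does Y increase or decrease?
Y increases

Taking the partial derivative:
∂Y/∂Z = 30Z

∂Y/∂Z = 30Z > 0 (assuming positive values)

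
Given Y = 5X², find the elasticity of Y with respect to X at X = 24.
Elasticity = 2

Elasticity = (dY/dX) · (X/Y)

dY/dX = 10·X
At X = 24: dY/dX = 240, Y = 2880

Elasticity = 240 · (24 / 2880) = 2

Interpretation: for a small percentage change in X, the percentage change in Y is approximately 2.00 times as large.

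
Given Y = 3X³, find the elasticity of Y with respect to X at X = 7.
Elasticity = 3

Elasticity = (dY/dX) · (X/Y)

dY/dX = 9·X²
At X = 7: dY/dX = 441, Y = 1029

Elasticity = 441 · (7 / 1029) = 3

Interpretation: for a small percentage change in X, the percentage change in Y is approximately 3.00 times as large.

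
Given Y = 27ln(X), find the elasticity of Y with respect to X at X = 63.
Elasticity = 1/ln(63) ≈ 0.2414

Elasticity = (dY/dX) · (X/Y)

dY/dX = 27/X
At X = 63: dY/dX = 3/7, Y = 27·ln(63)

Elasticity = (3/7) · (63 / (27·ln(63))) = 1/ln(63) ≈ 0.2414

Interpretation: for a small percentage change in X, the percentage change in Y is approximately 0.24 times as large.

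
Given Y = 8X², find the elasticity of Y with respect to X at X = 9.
Elasticity = 2

Elasticity = (dY/dX) · (X/Y)

dY/dX = 16·X
At X = 9: dY/dX = 144, Y = 648

Elasticity = 144 · (9 / 648) = 2

Interpretation: for a small percentage change in X, the percentage change in Y is approximately 2.00 times as large.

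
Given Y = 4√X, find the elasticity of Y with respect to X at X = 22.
Elasticity = 1/2

Elasticity = (dY/dX) · (X/Y)

dY/dX = 2/√X
At X = 22: dY/dX = √22/11, Y = 4·√22

Elasticity = (√22/11) · (22 / (4·√22)) = 1/2

Interpretation: for a small percentage change in X, the percentage change in Y is approximately 0.50 times as large.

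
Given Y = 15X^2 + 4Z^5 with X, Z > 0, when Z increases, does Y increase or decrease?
Y increases

Taking the partial derivative:
∂Y/∂Z = 20Z^4

∂Y/∂Z = 20Z^4 > 0 (assuming positive values)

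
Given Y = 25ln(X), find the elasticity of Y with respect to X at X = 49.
Elasticity = 1/ln(49) ≈ 0.2569

Elasticity = (dY/dX) · (X/Y)

dY/dX = 25/X
At X = 49: dY/dX = 25/49, Y = 25·ln(49)

Elasticity = (25/49) · (49 / (25·ln(49))) = 1/ln(49) ≈ 0.2569

Interpretation: for a small percentage change in X, the percentage change in Y is approximately 0.26 times as large.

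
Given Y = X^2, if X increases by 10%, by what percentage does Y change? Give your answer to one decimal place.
21.0%

For Y = X^2:
If X → X(1 + 0.1)
Then Y → Y · (1 + 0.1)^2
     = Y · 1.2100

Percentage change = ((1 + 0.1)^2 − 1) × 100% = 21.0%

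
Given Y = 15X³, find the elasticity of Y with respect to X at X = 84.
Elasticity = 3

Elasticity = (dY/dX) · (X/Y)

dY/dX = 45·X²
At X = 84: dY/dX = 317520, Y = 8890560

Elasticity = 317520 · (84 / 8890560) = 3

Interpretation: for a small percentage change in X, the percentage change in Y is approximately 3.00 times as large.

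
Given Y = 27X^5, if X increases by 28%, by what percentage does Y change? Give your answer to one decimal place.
243.6%

For Y = 27X^5:
If X → X(1 + 0.28)
Then Y → Y · (1 + 0.28)^5
     ≈ Y · 3.4360

Percentage change = ((1 + 0.28)^5 − 1) × 100% ≈ 243.6%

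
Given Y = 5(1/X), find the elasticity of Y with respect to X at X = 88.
Elasticity = -1

Elasticity = (dY/dX) · (X/Y)

dY/dX = -5/X²
At X = 88: dY/dX = -5/7744, Y = 5/88

Elasticity = (-5/7744) · (88 / (5/88)) = -1

Interpretation: for a small percentage change in X, the percentage change in Y is approximately -1.00 times as large.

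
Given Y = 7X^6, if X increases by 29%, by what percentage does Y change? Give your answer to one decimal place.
360.8%

For Y = 7X^6:
If X → X(1 + 0.29)
Then Y → Y · (1 + 0.29)^6
     ≈ Y · 4.6083

Percentage change = ((1 + 0.29)^6 − 1) × 100% ≈ 360.8%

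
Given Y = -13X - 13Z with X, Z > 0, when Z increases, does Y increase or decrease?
Y decreases

Taking the partial derivative:
∂Y/∂Z = -13

∂Y/∂Z = -13 < 0 (assuming positive values)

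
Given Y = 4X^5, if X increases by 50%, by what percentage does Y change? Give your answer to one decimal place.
659.4%

For Y = 4X^5:
If X → X(1 + 0.5)
Then Y → Y · (1 + 0.5)^5
     ≈ Y · 7.5938

Percentage change = ((1 + 0.5)^5 − 1) × 100% ≈ 659.4%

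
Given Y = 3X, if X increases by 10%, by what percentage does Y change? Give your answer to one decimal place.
10.0%

For Y = 3X:
If X → X(1 + 0.1)
Then Y → Y · (1 + 0.1)^1
     = Y · 1.1000

Percentage change = ((1 + 0.1)^1 − 1) × 100% = 10.0%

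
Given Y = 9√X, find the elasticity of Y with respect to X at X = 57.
Elasticity = 1/2

Elasticity = (dY/dX) · (X/Y)

dY/dX = 9/(2·√X)
At X = 57: dY/dX = 3·√57/38, Y = 9·√57

Elasticity = (3·√57/38) · (57 / (9·√57)) = 1/2

Interpretation: for a small percentage change in X, the percentage change in Y is approximately 0.50 times as large.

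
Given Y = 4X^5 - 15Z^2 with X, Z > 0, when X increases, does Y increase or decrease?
Y increases

Taking the partial derivative:
∂Y/∂X = 20X^4

∂Y/∂X = 20X^4 > 0 (assuming positive values)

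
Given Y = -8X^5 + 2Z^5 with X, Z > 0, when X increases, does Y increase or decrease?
Y decreases

Taking the partial derivative:
∂Y/∂X = -40X^4

∂Y/∂X = -40X^4 < 0 (assuming positive values)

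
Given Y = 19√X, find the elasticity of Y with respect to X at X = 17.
Elasticity = 1/2

Elasticity = (dY/dX) · (X/Y)

dY/dX = 19/(2·√X)
At X = 17: dY/dX = 19·√17/34, Y = 19·√17

Elasticity = (19·√17/34) · (17 / (19·√17)) = 1/2

Interpretation: for a small percentage change in X, the percentage change in Y is approximately 0.50 times as large.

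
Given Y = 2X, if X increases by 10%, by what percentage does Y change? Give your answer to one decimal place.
10.0%

For Y = 2X:
If X → X(1 + 0.1)
Then Y → Y · (1 + 0.1)^1
     = Y · 1.1000

Percentage change = ((1 + 0.1)^1 − 1) × 100% = 10.0%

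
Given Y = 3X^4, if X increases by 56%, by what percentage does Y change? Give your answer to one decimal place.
492.2%

For Y = 3X^4:
If X → X(1 + 0.56)
Then Y → Y · (1 + 0.56)^4
     ≈ Y · 5.9224

Percentage change = ((1 + 0.56)^4 − 1) × 100% ≈ 492.2%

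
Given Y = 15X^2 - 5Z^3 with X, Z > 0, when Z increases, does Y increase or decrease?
Y decreases

Taking the partial derivative:
∂Y/∂Z = -15Z^2

∂Y/∂Z = -15Z^2 < 0 (assuming positive values)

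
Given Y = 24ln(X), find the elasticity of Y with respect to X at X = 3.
Elasticity = 1/ln(3) ≈ 0.9102

Elasticity = (dY/dX) · (X/Y)

dY/dX = 24/X
At X = 3: dY/dX = 8, Y = 24·ln(3)

Elasticity = 8 · (3 / (24·ln(3))) = 1/ln(3) ≈ 0.9102

Interpretation: for a small percentage change in X, the percentage change in Y is approximately 0.91 times as large.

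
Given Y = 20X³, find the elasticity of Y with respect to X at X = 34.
Elasticity = 3

Elasticity = (dY/dX) · (X/Y)

dY/dX = 60·X²
At X = 34: dY/dX = 69360, Y = 786080

Elasticity = 69360 · (34 / 786080) = 3

Interpretation: for a small percentage change in X, the percentage change in Y is approximately 3.00 times as large.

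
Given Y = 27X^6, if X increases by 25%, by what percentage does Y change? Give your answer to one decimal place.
281.5%

For Y = 27X^6:
If X → X(1 + 0.25)
Then Y → Y · (1 + 0.25)^6
     ≈ Y · 3.8147

Percentage change = ((1 + 0.25)^6 − 1) × 100% ≈ 281.5%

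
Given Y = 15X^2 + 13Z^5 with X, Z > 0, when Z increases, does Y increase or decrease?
Y increases

Taking the partial derivative:
∂Y/∂Z = 65Z^4

∂Y/∂Z = 65Z^4 > 0 (assuming positive values)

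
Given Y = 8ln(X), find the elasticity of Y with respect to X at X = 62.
Elasticity = 1/ln(62) ≈ 0.2423

Elasticity = (dY/dX) · (X/Y)

dY/dX = 8/X
At X = 62: dY/dX = 4/31, Y = 8·ln(62)

Elasticity = (4/31) · (62 / (8·ln(62))) = 1/ln(62) ≈ 0.2423

Interpretation: for a small percentage change in X, the percentage change in Y is approximately 0.24 times as large.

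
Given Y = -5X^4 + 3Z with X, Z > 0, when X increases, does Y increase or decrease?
Y decreases

Taking the partial derivative:
∂Y/∂X = -20X^3

∂Y/∂X = -20X^3 < 0 (assuming positive values)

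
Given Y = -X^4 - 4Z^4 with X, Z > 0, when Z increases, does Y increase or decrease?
Y decreases

Taking the partial derivative:
∂Y/∂Z = -16Z^3

∂Y/∂Z = -16Z^3 < 0 (assuming positive values)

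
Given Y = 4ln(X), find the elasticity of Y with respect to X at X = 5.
Elasticity = 1/ln(5) ≈ 0.6213

Elasticity = (dY/dX) · (X/Y)

dY/dX = 4/X
At X = 5: dY/dX = 4/5, Y = 4·ln(5)

Elasticity = (4/5) · (5 / (4·ln(5))) = 1/ln(5) ≈ 0.6213

Interpretation: for a small percentage change in X, the percentage change in Y is approximately 0.62 times as large.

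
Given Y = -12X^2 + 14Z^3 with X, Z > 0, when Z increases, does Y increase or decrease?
Y increases

Taking the partial derivative:
∂Y/∂Z = 42Z^2

∂Y/∂Z = 42Z^2 > 0 (assuming positive values)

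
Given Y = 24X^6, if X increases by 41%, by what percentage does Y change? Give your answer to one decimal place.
685.8%

For Y = 24X^6:
If X → X(1 + 0.41)
Then Y → Y · (1 + 0.41)^6
     ≈ Y · 7.8580

Percentage change = ((1 + 0.41)^6 − 1) × 100% ≈ 685.8%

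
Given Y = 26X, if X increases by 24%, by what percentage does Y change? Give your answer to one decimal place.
24.0%

For Y = 26X:
If X → X(1 + 0.24)
Then Y → Y · (1 + 0.24)^1
     = Y · 1.2400

Percentage change = ((1 + 0.24)^1 − 1) × 100% = 24.0%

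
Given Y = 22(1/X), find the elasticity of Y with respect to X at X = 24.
Elasticity = -1

Elasticity = (dY/dX) · (X/Y)

dY/dX = -22/X²
At X = 24: dY/dX = -11/288, Y = 11/12

Elasticity = (-11/288) · (24 / (11/12)) = -1

Interpretation: for a small percentage change in X, the percentage change in Y is approximately -1.00 times as large.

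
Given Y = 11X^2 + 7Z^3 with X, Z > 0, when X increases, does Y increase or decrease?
Y increases

Taking the partial derivative:
∂Y/∂X = 22X

∂Y/∂X = 22X > 0 (assuming positive values)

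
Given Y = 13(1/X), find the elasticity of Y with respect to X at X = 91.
Elasticity = -1

Elasticity = (dY/dX) · (X/Y)

dY/dX = -13/X²
At X = 91: dY/dX = -1/637, Y = 1/7

Elasticity = (-1/637) · (91 / (1/7)) = -1

Interpretation: for a small percentage change in X, the percentage change in Y is approximately -1.00 times as large.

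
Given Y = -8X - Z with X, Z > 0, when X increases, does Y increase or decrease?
Y decreases

Taking the partial derivative:
∂Y/∂X = -8

∂Y/∂X = -8 < 0 (assuming positive values)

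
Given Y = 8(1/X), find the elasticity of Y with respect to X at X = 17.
Elasticity = -1

Elasticity = (dY/dX) · (X/Y)

dY/dX = -8/X²
At X = 17: dY/dX = -8/289, Y = 8/17

Elasticity = (-8/289) · (17 / (8/17)) = -1

Interpretation: for a small percentage change in X, the percentage change in Y is approximately -1.00 times as large.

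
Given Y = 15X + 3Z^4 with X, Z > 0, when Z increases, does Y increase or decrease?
Y increases

Taking the partial derivative:
∂Y/∂Z = 12Z^3

∂Y/∂Z = 12Z^3 > 0 (assuming positive values)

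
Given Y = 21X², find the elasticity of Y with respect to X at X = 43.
Elasticity = 2

Elasticity = (dY/dX) · (X/Y)

dY/dX = 42·X
At X = 43: dY/dX = 1806, Y = 38829

Elasticity = 1806 · (43 / 38829) = 2

Interpretation: for a small percentage change in X, the percentage change in Y is approximately 2.00 times as large.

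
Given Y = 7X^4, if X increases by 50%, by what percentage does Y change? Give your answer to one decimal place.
406.3%

For Y = 7X^4:
If X → X(1 + 0.5)
Then Y → Y · (1 + 0.5)^4
     = Y · 5.0625

Percentage change = ((1 + 0.5)^4 − 1) × 100% ≈ 406.3%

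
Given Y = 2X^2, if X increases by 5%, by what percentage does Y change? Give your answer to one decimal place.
10.3%

For Y = 2X^2:
If X → X(1 + 0.05)
Then Y → Y · (1 + 0.05)^2
     = Y · 1.1025

Percentage change = ((1 + 0.05)^2 − 1) × 100% ≈ 10.3%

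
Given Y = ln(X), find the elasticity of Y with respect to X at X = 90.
Elasticity = 1/ln(90) ≈ 0.2222

Elasticity = (dY/dX) · (X/Y)

dY/dX = 1/X
At X = 90: dY/dX = 1/90, Y = ln(90)

Elasticity = (1/90) · (90 / (ln(90))) = 1/ln(90) ≈ 0.2222

Interpretation: for a small percentage change in X, the percentage change in Y is approximately 0.22 times as large.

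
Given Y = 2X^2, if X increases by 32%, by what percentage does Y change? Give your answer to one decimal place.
74.2%

For Y = 2X^2:
If X → X(1 + 0.32)
Then Y → Y · (1 + 0.32)^2
     = Y · 1.7424

Percentage change = ((1 + 0.32)^2 − 1) × 100% ≈ 74.2%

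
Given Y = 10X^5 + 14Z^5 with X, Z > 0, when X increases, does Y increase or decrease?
Y increases

Taking the partial derivative:
∂Y/∂X = 50X^4

∂Y/∂X = 50X^4 > 0 (assuming positive values)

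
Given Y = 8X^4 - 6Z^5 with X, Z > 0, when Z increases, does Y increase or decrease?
Y decreases

Taking the partial derivative:
∂Y/∂Z = -30Z^4

∂Y/∂Z = -30Z^4 < 0 (assuming positive values)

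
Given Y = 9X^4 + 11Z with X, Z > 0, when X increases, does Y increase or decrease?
Y increases

Taking the partial derivative:
∂Y/∂X = 36X^3

∂Y/∂X = 36X^3 > 0 (assuming positive values)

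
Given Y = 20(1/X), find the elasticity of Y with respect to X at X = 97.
Elasticity = -1

Elasticity = (dY/dX) · (X/Y)

dY/dX = -20/X²
At X = 97: dY/dX = -20/9409, Y = 20/97

Elasticity = (-20/9409) · (97 / (20/97)) = -1

Interpretation: for a small percentage change in X, the percentage change in Y is approximately -1.00 times as large.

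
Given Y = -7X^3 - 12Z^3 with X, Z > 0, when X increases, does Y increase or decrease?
Y decreases

Taking the partial derivative:
∂Y/∂X = -21X^2

∂Y/∂X = -21X^2 < 0 (assuming positive values)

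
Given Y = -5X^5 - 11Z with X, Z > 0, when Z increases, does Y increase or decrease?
Y decreases

Taking the partial derivative:
∂Y/∂Z = -11

∂Y/∂Z = -11 < 0 (assuming positive values)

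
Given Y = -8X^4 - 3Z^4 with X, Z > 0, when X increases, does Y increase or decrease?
Y decreases

Taking the partial derivative:
∂Y/∂X = -32X^3

∂Y/∂X = -32X^3 < 0 (assuming positive values)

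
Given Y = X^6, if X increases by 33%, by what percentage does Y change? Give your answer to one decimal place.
453.5%

For Y = X^6:
If X → X(1 + 0.33)
Then Y → Y · (1 + 0.33)^6
     ≈ Y · 5.5349

Percentage change = ((1 + 0.33)^6 − 1) × 100% ≈ 453.5%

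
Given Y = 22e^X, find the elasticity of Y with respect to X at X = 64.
Elasticity = 64

Elasticity = (dY/dX) · (X/Y)

dY/dX = 22·e^X
At X = 64: dY/dX = 22·e^64, Y = 22·e^64

Elasticity = (22·e^64) · (64 / (22·e^64)) = 64

Interpretation: for a small percentage change in X, the percentage change in Y is approximately 64.00 times as large.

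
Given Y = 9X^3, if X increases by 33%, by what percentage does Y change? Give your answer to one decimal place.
135.3%

For Y = 9X^3:
If X → X(1 + 0.33)
Then Y → Y · (1 + 0.33)^3
     ≈ Y · 2.3526

Percentage change = ((1 + 0.33)^3 − 1) × 100% ≈ 135.3%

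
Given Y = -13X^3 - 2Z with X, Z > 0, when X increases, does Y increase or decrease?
Y decreases

Taking the partial derivative:
∂Y/∂X = -39X^2

∂Y/∂X = -39X^2 < 0 (assuming positive values)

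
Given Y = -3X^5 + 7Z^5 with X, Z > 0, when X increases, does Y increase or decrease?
Y decreases

Taking the partial derivative:
∂Y/∂X = -15X^4

∂Y/∂X = -15X^4 < 0 (assuming positive values)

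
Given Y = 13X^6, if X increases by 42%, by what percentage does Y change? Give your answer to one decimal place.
719.8%

For Y = 13X^6:
If X → X(1 + 0.42)
Then Y → Y · (1 + 0.42)^6
     ≈ Y · 8.1984

Percentage change = ((1 + 0.42)^6 − 1) × 100% ≈ 719.8%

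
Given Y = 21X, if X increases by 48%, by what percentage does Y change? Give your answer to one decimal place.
48.0%

For Y = 21X:
If X → X(1 + 0.48)
Then Y → Y · (1 + 0.48)^1
     = Y · 1.4800

Percentage change = ((1 + 0.48)^1 − 1) × 100% = 48.0%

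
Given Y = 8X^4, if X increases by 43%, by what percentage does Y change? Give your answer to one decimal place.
318.2%

For Y = 8X^4:
If X → X(1 + 0.43)
Then Y → Y · (1 + 0.43)^4
     ≈ Y · 4.1816

Percentage change = ((1 + 0.43)^4 − 1) × 100% ≈ 318.2%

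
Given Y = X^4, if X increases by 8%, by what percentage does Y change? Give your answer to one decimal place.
36.0%

For Y = X^4:
If X → X(1 + 0.08)
Then Y → Y · (1 + 0.08)^4
     ≈ Y · 1.3605

Percentage change = ((1 + 0.08)^4 − 1) × 100% ≈ 36.0%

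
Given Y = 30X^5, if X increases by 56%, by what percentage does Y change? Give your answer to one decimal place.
823.9%

For Y = 30X^5:
If X → X(1 + 0.56)
Then Y → Y · (1 + 0.56)^5
     ≈ Y · 9.2390

Percentage change = ((1 + 0.56)^5 − 1) × 100% ≈ 823.9%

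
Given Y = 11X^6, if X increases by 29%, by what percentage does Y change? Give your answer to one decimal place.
360.8%

For Y = 11X^6:
If X → X(1 + 0.29)
Then Y → Y · (1 + 0.29)^6
     ≈ Y · 4.6083

Percentage change = ((1 + 0.29)^6 − 1) × 100% ≈ 360.8%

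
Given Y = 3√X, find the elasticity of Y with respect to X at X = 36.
Elasticity = 1/2

Elasticity = (dY/dX) · (X/Y)

dY/dX = 3/(2·√X)
At X = 36: dY/dX = 1/4, Y = 18

Elasticity = (1/4) · (36 / 18) = 1/2

Interpretation: for a small percentage change in X, the percentage change in Y is approximately 0.50 times as large.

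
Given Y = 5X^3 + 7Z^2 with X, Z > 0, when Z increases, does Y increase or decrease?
Y increases

Taking the partial derivative:
∂Y/∂Z = 14Z

∂Y/∂Z = 14Z > 0 (assuming positive values)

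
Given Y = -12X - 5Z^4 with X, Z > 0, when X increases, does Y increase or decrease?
Y decreases

Taking the partial derivative:
∂Y/∂X = -12

∂Y/∂X = -12 < 0 (assuming positive values)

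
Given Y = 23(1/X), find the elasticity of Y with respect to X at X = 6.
Elasticity = -1

Elasticity = (dY/dX) · (X/Y)

dY/dX = -23/X²
At X = 6: dY/dX = -23/36, Y = 23/6

Elasticity = (-23/36) · (6 / (23/6)) = -1

Interpretation: for a small percentage change in X, the percentage change in Y is approximately -1.00 times as large.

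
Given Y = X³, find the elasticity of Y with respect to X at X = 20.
Elasticity = 3

Elasticity = (dY/dX) · (X/Y)

dY/dX = 3·X²
At X = 20: dY/dX = 1200, Y = 8000

Elasticity = 1200 · (20 / 8000) = 3

Interpretation: for a small percentage change in X, the percentage change in Y is approximately 3.00 times as large.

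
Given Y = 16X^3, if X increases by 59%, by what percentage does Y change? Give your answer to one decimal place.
302.0%

For Y = 16X^3:
If X → X(1 + 0.59)
Then Y → Y · (1 + 0.59)^3
     ≈ Y · 4.0197

Percentage change = ((1 + 0.59)^3 − 1) × 100% ≈ 302.0%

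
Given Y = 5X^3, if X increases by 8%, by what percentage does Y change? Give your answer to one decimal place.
26.0%

For Y = 5X^3:
If X → X(1 + 0.08)
Then Y → Y · (1 + 0.08)^3
     ≈ Y · 1.2597

Percentage change = ((1 + 0.08)^3 − 1) × 100% ≈ 26.0%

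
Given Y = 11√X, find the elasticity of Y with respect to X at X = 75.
Elasticity = 1/2

Elasticity = (dY/dX) · (X/Y)

dY/dX = 11/(2·√X)
At X = 75: dY/dX = 11·√3/30, Y = 55·√3

Elasticity = (11·√3/30) · (75 / (55·√3)) = 1/2

Interpretation: for a small percentage change in X, the percentage change in Y is approximately 0.50 times as large.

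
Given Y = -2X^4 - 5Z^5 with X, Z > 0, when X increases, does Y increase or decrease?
Y decreases

Taking the partial derivative:
∂Y/∂X = -8X^3

∂Y/∂X = -8X^3 < 0 (assuming positive values)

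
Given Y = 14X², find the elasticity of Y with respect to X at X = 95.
Elasticity = 2

Elasticity = (dY/dX) · (X/Y)

dY/dX = 28·X
At X = 95: dY/dX = 2660, Y = 126350

Elasticity = 2660 · (95 / 126350) = 2

Interpretation: for a small percentage change in X, the percentage change in Y is approximately 2.00 times as large.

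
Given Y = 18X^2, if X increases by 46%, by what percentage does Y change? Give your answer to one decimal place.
113.2%

For Y = 18X^2:
If X → X(1 + 0.46)
Then Y → Y · (1 + 0.46)^2
     = Y · 2.1316

Percentage change = ((1 + 0.46)^2 − 1) × 100% ≈ 113.2%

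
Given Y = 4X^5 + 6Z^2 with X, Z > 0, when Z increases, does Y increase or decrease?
Y increases

Taking the partial derivative:
∂Y/∂Z = 12Z

∂Y/∂Z = 12Z > 0 (assuming positive values)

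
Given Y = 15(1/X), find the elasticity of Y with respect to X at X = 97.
Elasticity = -1

Elasticity = (dY/dX) · (X/Y)

dY/dX = -15/X²
At X = 97: dY/dX = -15/9409, Y = 15/97

Elasticity = (-15/9409) · (97 / (15/97)) = -1

Interpretation: for a small percentage change in X, the percentage change in Y is approximately -1.00 times as large.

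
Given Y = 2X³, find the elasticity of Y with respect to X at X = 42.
Elasticity = 3

Elasticity = (dY/dX) · (X/Y)

dY/dX = 6·X²
At X = 42: dY/dX = 10584, Y = 148176

Elasticity = 10584 · (42 / 148176) = 3

Interpretation: for a small percentage change in X, the percentage change in Y is approximately 3.00 times as large.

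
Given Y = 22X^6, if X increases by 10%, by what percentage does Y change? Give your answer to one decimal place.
77.2%

For Y = 22X^6:
If X → X(1 + 0.1)
Then Y → Y · (1 + 0.1)^6
     ≈ Y · 1.7716

Percentage change = ((1 + 0.1)^6 − 1) × 100% ≈ 77.2%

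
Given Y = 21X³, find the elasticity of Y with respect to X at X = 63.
Elasticity = 3

Elasticity = (dY/dX) · (X/Y)

dY/dX = 63·X²
At X = 63: dY/dX = 250047, Y = 5250987

Elasticity = 250047 · (63 / 5250987) = 3

Interpretation: for a small percentage change in X, the percentage change in Y is approximately 3.00 times as large.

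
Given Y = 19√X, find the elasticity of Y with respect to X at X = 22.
Elasticity = 1/2

Elasticity = (dY/dX) · (X/Y)

dY/dX = 19/(2·√X)
At X = 22: dY/dX = 19·√22/44, Y = 19·√22

Elasticity = (19·√22/44) · (22 / (19·√22)) = 1/2

Interpretation: for a small percentage change in X, the percentage change in Y is approximately 0.50 times as large.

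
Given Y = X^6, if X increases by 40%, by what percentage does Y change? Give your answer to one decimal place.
653.0%

For Y = X^6:
If X → X(1 + 0.4)
Then Y → Y · (1 + 0.4)^6
     ≈ Y · 7.5295

Percentage change = ((1 + 0.4)^6 − 1) × 100% ≈ 653.0%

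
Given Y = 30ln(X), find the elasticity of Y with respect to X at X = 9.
Elasticity = 1/ln(9) ≈ 0.4551

Elasticity = (dY/dX) · (X/Y)

dY/dX = 30/X
At X = 9: dY/dX = 10/3, Y = 30·ln(9)

Elasticity = (10/3) · (9 / (30·ln(9))) = 1/ln(9) ≈ 0.4551

Interpretation: for a small percentage change in X, the percentage change in Y is approximately 0.46 times as large.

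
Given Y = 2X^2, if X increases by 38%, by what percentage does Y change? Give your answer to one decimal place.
90.4%

For Y = 2X^2:
If X → X(1 + 0.38)
Then Y → Y · (1 + 0.38)^2
     = Y · 1.9044

Percentage change = ((1 + 0.38)^2 − 1) × 100% ≈ 90.4%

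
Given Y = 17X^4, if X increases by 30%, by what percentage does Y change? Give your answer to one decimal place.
185.6%

For Y = 17X^4:
If X → X(1 + 0.3)
Then Y → Y · (1 + 0.3)^4
     = Y · 2.8561

Percentage change = ((1 + 0.3)^4 − 1) × 100% ≈ 185.6%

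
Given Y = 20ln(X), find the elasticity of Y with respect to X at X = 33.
Elasticity = 1/ln(33) ≈ 0.2860

Elasticity = (dY/dX) · (X/Y)

dY/dX = 20/X
At X = 33: dY/dX = 20/33, Y = 20·ln(33)

Elasticity = (20/33) · (33 / (20·ln(33))) = 1/ln(33) ≈ 0.2860

Interpretation: for a small percentage change in X, the percentage change in Y is approximately 0.29 times as large.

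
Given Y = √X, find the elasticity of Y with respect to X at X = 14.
Elasticity = 1/2

Elasticity = (dY/dX) · (X/Y)

dY/dX = 1/(2·√X)
At X = 14: dY/dX = √14/28, Y = √14

Elasticity = (√14/28) · (14 / (√14)) = 1/2

Interpretation: for a small percentage change in X, the percentage change in Y is approximately 0.50 times as large.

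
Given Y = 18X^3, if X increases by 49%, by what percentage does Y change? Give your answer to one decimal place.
230.8%

For Y = 18X^3:
If X → X(1 + 0.49)
Then Y → Y · (1 + 0.49)^3
     ≈ Y · 3.3079

Percentage change = ((1 + 0.49)^3 − 1) × 100% ≈ 230.8%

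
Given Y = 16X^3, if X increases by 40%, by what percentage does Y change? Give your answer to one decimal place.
174.4%

For Y = 16X^3:
If X → X(1 + 0.4)
Then Y → Y · (1 + 0.4)^3
     = Y · 2.7440

Percentage change = ((1 + 0.4)^3 − 1) × 100% = 174.4%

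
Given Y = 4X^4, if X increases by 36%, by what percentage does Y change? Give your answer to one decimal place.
242.1%

For Y = 4X^4:
If X → X(1 + 0.36)
Then Y → Y · (1 + 0.36)^4
     ≈ Y · 3.4210

Percentage change = ((1 + 0.36)^4 − 1) × 100% ≈ 242.1%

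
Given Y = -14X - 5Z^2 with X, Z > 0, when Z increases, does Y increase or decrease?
Y decreases

Taking the partial derivative:
∂Y/∂Z = -10Z

∂Y/∂Z = -10Z < 0 (assuming positive values)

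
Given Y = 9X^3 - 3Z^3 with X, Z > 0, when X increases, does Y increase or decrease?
Y increases

Taking the partial derivative:
∂Y/∂X = 27X^2

∂Y/∂X = 27X^2 > 0 (assuming positive values)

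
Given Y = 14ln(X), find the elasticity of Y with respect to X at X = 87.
Elasticity = 1/ln(87) ≈ 0.2239

Elasticity = (dY/dX) · (X/Y)

dY/dX = 14/X
At X = 87: dY/dX = 14/87, Y = 14·ln(87)

Elasticity = (14/87) · (87 / (14·ln(87))) = 1/ln(87) ≈ 0.2239

Interpretation: for a small percentage change in X, the percentage change in Y is approximately 0.22 times as large.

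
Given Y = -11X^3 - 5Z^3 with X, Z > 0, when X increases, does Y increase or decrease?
Y decreases

Taking the partial derivative:
∂Y/∂X = -33X^2

∂Y/∂X = -33X^2 < 0 (assuming positive values)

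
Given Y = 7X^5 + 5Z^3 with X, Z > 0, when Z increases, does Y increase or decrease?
Y increases

Taking the partial derivative:
∂Y/∂Z = 15Z^2

∂Y/∂Z = 15Z^2 > 0 (assuming positive values)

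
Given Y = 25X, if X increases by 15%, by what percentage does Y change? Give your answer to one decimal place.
15.0%

For Y = 25X:
If X → X(1 + 0.15)
Then Y → Y · (1 + 0.15)^1
     = Y · 1.1500

Percentage change = ((1 + 0.15)^1 − 1) × 100% = 15.0%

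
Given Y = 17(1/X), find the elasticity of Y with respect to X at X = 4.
Elasticity = -1

Elasticity = (dY/dX) · (X/Y)

dY/dX = -17/X²
At X = 4: dY/dX = -17/16, Y = 17/4

Elasticity = (-17/16) · (4 / (17/4)) = -1

Interpretation: for a small percentage change in X, the percentage change in Y is approximately -1.00 times as large.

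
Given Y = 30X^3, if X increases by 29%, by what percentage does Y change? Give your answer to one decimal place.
114.7%

For Y = 30X^3:
If X → X(1 + 0.29)
Then Y → Y · (1 + 0.29)^3
     ≈ Y · 2.1467

Percentage change = ((1 + 0.29)^3 − 1) × 100% ≈ 114.7%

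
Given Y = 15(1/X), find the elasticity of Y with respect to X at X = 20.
Elasticity = -1

Elasticity = (dY/dX) · (X/Y)

dY/dX = -15/X²
At X = 20: dY/dX = -3/80, Y = 3/4

Elasticity = (-3/80) · (20 / (3/4)) = -1

Interpretation: for a small percentage change in X, the percentage change in Y is approximately -1.00 times as large.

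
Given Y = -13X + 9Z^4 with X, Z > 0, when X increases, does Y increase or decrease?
Y decreases

Taking the partial derivative:
∂Y/∂X = -13

∂Y/∂X = -13 < 0 (assuming positive values)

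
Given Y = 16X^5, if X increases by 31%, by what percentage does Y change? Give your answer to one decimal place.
285.8%

For Y = 16X^5:
If X → X(1 + 0.31)
Then Y → Y · (1 + 0.31)^5
     ≈ Y · 3.8579

Percentage change = ((1 + 0.31)^5 − 1) × 100% ≈ 285.8%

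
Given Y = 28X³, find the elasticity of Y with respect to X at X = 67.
Elasticity = 3

Elasticity = (dY/dX) · (X/Y)

dY/dX = 84·X²
At X = 67: dY/dX = 377076, Y = 8421364

Elasticity = 377076 · (67 / 8421364) = 3

Interpretation: for a small percentage change in X, the percentage change in Y is approximately 3.00 times as large.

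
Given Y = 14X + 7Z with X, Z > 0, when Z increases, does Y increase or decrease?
Y increases

Taking the partial derivative:
∂Y/∂Z = 7

∂Y/∂Z = 7 > 0 (assuming positive values)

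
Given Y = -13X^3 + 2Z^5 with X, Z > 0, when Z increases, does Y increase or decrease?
Y increases

Taking the partial derivative:
∂Y/∂Z = 10Z^4

∂Y/∂Z = 10Z^4 > 0 (assuming positive values)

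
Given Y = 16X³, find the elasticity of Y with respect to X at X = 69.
Elasticity = 3

Elasticity = (dY/dX) · (X/Y)

dY/dX = 48·X²
At X = 69: dY/dX = 228528, Y = 5256144

Elasticity = 228528 · (69 / 5256144) = 3

Interpretation: for a small percentage change in X, the percentage change in Y is approximately 3.00 times as large.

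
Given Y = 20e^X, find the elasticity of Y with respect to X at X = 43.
Elasticity = 43

Elasticity = (dY/dX) · (X/Y)

dY/dX = 20·e^X
At X = 43: dY/dX = 20·e^43, Y = 20·e^43

Elasticity = (20·e^43) · (43 / (20·e^43)) = 43

Interpretation: for a small percentage change in X, the percentage change in Y is approximately 43.00 times as large.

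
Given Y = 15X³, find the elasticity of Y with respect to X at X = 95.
Elasticity = 3

Elasticity = (dY/dX) · (X/Y)

dY/dX = 45·X²
At X = 95: dY/dX = 406125, Y = 12860625

Elasticity = 406125 · (95 / 12860625) = 3

Interpretation: for a small percentage change in X, the percentage change in Y is approximately 3.00 times as large.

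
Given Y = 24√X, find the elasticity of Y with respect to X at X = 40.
Elasticity = 1/2

Elasticity = (dY/dX) · (X/Y)

dY/dX = 12/√X
At X = 40: dY/dX = 3·√10/5, Y = 48·√10

Elasticity = (3·√10/5) · (40 / (48·√10)) = 1/2

Interpretation: for a small percentage change in X, the percentage change in Y is approximately 0.50 times as large.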